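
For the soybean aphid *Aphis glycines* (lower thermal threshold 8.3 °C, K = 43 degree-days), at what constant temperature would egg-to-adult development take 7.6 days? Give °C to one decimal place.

14.0 °C

Required daily accumulation = 43 / 7.6 = 5.658 DD/day.
T = T_base + 5.658 = 8.3 + 5.658 = 13.958 ≈ 14.0 °C.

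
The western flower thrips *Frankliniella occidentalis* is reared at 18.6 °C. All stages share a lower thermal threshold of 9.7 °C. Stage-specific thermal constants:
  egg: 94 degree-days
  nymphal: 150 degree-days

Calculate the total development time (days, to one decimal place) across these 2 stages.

Daily accumulation at 18.6 °C = 18.6 − 9.7 = 8.9 DD/day.
Total K = 94 + 150 = 244 DD.
Total duration = 244 / 8.9 = 27.416 ≈ 27.4 days.

27.4 days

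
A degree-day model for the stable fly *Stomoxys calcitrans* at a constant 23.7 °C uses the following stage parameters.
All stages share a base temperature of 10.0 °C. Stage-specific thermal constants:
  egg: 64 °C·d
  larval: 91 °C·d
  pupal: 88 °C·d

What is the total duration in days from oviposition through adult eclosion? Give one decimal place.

17.7 days

Daily accumulation at 23.7 °C = 23.7 − 10.0 = 13.7 DD/day.
Total K = 64 + 91 + 88 = 243 DD.
Total duration = 243 / 13.7 = 17.737 ≈ 17.7 days.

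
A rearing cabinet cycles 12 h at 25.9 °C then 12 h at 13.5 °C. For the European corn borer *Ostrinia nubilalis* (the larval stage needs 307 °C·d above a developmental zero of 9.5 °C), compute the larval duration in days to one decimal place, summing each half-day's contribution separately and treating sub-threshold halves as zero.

Day half: max(0, 25.9 − 9.5) × 0.5 = 16.4 × 0.5 = 8.20 DD.
Night half: max(0, 13.5 − 9.5) × 0.5 = 4.0 × 0.5 = 2.00 DD.
Per 24 h: 10.20 DD/day.
Duration = 307 / 10.20 = 30.098 ≈ 30.1 days.

30.1 days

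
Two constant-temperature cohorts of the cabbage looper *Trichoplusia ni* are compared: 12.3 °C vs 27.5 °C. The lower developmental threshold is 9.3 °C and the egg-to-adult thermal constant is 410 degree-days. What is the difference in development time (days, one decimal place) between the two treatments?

At 12.3 °C: 410 / (12.3 − 9.3) = 410 / 3.0 = 136.667 d.
At 27.5 °C: 410 / (27.5 − 9.3) = 410 / 18.2 = 22.527 d.
Difference = |136.667 − 22.527| = 114.139 ≈ 114.1 days.

114.1 days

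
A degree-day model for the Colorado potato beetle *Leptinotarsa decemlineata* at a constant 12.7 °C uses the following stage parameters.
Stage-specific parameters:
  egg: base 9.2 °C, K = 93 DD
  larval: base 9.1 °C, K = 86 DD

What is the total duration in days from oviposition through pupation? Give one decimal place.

50.5 days

egg: 93 / (12.7 − 9.2) = 93 / 3.5 = 26.571 d.
larval: 86 / (12.7 − 9.1) = 86 / 3.6 = 23.889 d.
Sum = 50.460 ≈ 50.5 days.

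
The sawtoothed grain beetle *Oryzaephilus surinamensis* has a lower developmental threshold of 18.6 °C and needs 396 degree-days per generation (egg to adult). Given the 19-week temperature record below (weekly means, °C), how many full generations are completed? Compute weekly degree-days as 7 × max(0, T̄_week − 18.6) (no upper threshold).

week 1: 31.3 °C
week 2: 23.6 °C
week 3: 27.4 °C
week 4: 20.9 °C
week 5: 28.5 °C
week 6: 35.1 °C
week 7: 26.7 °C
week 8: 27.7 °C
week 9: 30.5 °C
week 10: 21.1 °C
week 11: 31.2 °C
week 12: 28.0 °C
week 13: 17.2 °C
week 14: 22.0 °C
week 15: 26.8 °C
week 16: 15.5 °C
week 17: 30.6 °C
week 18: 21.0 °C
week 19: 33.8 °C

Weekly DD (7 × max(0, T̄ − 18.6)): 88.9, 35.0, 61.6, 16.1, 69.3, 115.5, 56.7, 63.7, 83.3, 17.5, 88.2, 65.8, 0.0, 23.8, 57.4, 0.0, 84.0, 16.8, 106.4.
Season total = 1050.0 DD.
Complete generations = ⌊1050.0 / 396⌋ = 2.

2 generations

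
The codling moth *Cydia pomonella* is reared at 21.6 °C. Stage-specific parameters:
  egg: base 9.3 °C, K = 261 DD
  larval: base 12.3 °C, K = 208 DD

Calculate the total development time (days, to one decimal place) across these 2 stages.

egg: 261 / (21.6 − 9.3) = 261 / 12.3 = 21.220 d.
larval: 208 / (21.6 − 12.3) = 208 / 9.3 = 22.366 d.
Sum = 43.585 ≈ 43.6 days.

43.6 days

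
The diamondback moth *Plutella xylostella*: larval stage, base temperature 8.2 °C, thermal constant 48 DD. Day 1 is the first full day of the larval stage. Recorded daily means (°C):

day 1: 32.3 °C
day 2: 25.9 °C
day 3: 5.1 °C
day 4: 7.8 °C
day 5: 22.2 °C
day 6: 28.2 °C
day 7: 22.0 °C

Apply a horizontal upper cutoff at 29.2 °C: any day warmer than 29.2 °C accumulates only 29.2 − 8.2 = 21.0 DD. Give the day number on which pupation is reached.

Daily DD above 8.2 °C (capped at 21.0): 21.0, 17.7, 0.0, 0.0, 14.0, 20.0, 13.8.
Cumulative: 21.0, 38.7, 38.7, 38.7, 52.7, 72.7, 86.5.
The total first reaches 48 DD on day 5.

day 5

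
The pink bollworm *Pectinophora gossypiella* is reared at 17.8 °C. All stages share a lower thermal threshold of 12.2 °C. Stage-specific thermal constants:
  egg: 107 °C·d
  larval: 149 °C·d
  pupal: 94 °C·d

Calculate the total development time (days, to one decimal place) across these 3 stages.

62.5 days

Daily accumulation at 17.8 °C = 17.8 − 12.2 = 5.6 DD/day.
Total K = 107 + 149 + 94 = 350 DD.
Total duration = 350 / 5.6 = 62.500 ≈ 62.5 days.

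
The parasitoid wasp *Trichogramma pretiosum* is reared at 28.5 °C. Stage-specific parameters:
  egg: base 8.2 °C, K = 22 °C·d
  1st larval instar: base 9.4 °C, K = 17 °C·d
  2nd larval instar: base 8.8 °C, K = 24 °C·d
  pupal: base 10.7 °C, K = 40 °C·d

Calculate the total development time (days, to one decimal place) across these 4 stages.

egg: 22 / (28.5 − 8.2) = 22 / 20.3 = 1.084 d.
1st larval instar: 17 / (28.5 − 9.4) = 17 / 19.1 = 0.890 d.
2nd larval instar: 24 / (28.5 − 8.8) = 24 / 19.7 = 1.218 d.
pupal: 40 / (28.5 − 10.7) = 40 / 17.8 = 2.247 d.
Sum = 5.439 ≈ 5.4 days.

5.4 days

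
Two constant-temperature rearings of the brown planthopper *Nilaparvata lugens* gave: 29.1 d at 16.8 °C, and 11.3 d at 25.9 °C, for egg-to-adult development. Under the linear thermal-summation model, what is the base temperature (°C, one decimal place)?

11.0 °C

Under the model K = D·(T − T_b), so D₁·(T₁ − T_b) = D₂·(T₂ − T_b).
29.1·(16.8 − T_b) = 11.3·(25.9 − T_b)
T_b = (29.1·16.8 − 11.3·25.9) / (29.1 − 11.3) = 196.21 / 17.8 = 11.023 °C ≈ 11.0 °C.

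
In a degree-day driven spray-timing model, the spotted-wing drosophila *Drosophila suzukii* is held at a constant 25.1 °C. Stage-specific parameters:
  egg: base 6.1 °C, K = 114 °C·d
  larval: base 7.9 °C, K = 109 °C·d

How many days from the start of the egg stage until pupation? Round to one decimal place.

egg: 114 / (25.1 − 6.1) = 114 / 19.0 = 6.000 d.
larval: 109 / (25.1 − 7.9) = 109 / 17.2 = 6.337 d.
Sum = 12.337 ≈ 12.3 days.

12.3 days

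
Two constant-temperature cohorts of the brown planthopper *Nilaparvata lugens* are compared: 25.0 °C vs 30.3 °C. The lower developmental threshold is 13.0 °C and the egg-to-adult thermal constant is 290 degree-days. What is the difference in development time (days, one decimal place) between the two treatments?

At 25.0 °C: 290 / (25.0 − 13.0) = 290 / 12.0 = 24.167 d.
At 30.3 °C: 290 / (30.3 − 13.0) = 290 / 17.3 = 16.763 d.
Difference = |24.167 − 16.763| = 7.404 ≈ 7.4 days.

7.4 days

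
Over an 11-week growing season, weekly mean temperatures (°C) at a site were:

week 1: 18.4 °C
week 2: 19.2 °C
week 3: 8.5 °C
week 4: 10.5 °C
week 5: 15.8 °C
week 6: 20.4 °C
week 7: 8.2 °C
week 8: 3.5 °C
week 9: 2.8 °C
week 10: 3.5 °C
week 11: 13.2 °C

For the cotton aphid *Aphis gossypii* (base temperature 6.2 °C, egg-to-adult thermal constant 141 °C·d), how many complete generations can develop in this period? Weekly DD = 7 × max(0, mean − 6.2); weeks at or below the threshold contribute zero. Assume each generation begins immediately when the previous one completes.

3 generations

Weekly DD (7 × max(0, T̄ − 6.2)): 85.4, 91.0, 16.1, 30.1, 67.2, 99.4, 14.0, 0.0, 0.0, 0.0, 49.0.
Season total = 452.2 DD.
Complete generations = ⌊452.2 / 141⌋ = 3.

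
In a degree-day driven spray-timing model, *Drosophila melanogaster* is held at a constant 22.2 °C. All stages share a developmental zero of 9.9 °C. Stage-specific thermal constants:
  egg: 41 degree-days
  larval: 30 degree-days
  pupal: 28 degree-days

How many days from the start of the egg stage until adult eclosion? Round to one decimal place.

Daily accumulation at 22.2 °C = 22.2 − 9.9 = 12.3 DD/day.
Total K = 41 + 30 + 28 = 99 DD.
Total duration = 99 / 12.3 = 8.049 ≈ 8.0 days.

8.0 days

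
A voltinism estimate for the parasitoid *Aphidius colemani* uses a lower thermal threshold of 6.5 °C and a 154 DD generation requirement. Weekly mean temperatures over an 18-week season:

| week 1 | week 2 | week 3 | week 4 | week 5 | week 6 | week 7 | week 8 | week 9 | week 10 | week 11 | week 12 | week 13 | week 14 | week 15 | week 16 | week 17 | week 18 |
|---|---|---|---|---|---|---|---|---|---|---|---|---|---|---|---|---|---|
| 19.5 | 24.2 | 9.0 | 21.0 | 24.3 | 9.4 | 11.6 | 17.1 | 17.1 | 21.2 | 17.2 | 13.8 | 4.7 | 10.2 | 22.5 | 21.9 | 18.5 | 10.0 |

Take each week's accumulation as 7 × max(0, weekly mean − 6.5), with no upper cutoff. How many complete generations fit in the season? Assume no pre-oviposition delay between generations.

Weekly DD (7 × max(0, T̄ − 6.5)): 91.0, 123.9, 17.5, 101.5, 124.6, 20.3, 35.7, 74.2, 74.2, 102.9, 74.9, 51.1, 0.0, 25.9, 112.0, 107.8, 84.0, 24.5.
Season total = 1246.0 DD.
Complete generations = ⌊1246.0 / 154⌋ = 8.

8 generations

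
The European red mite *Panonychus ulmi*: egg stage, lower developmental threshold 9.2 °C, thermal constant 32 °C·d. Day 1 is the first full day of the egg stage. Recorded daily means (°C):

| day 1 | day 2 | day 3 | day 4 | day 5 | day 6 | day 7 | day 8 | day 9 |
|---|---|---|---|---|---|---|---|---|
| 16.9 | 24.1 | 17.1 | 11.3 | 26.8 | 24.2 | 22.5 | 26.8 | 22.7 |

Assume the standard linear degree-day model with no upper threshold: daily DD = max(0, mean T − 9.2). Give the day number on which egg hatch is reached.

day 4

Daily DD above 9.2 °C: 7.7, 14.9, 7.9, 2.1, 17.6, 15.0, 13.3, 17.6, 13.5.
Cumulative: 7.7, 22.6, 30.5, 32.6, 50.2, 65.2, 78.5, 96.1, 109.6.
The total first reaches 32 DD on day 4.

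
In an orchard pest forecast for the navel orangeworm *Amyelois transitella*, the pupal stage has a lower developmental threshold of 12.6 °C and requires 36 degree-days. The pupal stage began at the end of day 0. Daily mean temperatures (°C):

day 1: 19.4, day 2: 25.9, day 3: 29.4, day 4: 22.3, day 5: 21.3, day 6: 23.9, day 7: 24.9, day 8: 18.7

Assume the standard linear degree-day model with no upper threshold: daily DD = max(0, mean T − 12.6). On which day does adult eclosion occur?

day 3

Daily DD above 12.6 °C: 6.8, 13.3, 16.8, 9.7, 8.7, 11.3, 12.3, 6.1.
Cumulative: 6.8, 20.1, 36.9, 46.6, 55.3, 66.6, 78.9, 85.0.
The total first reaches 36 DD on day 3.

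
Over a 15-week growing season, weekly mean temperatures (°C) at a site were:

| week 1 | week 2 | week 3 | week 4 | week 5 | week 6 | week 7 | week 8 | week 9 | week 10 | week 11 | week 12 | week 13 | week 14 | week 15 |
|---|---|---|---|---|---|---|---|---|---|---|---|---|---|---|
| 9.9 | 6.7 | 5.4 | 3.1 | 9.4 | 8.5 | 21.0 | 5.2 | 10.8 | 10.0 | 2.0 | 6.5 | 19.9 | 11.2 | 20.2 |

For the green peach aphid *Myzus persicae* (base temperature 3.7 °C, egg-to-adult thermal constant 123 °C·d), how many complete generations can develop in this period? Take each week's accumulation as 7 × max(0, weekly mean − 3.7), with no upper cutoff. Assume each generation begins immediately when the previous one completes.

Weekly DD (7 × max(0, T̄ − 3.7)): 43.4, 21.0, 11.9, 0.0, 39.9, 33.6, 121.1, 10.5, 49.7, 44.1, 0.0, 19.6, 113.4, 52.5, 115.5.
Season total = 676.2 DD.
Complete generations = ⌊676.2 / 123⌋ = 5.

5 generations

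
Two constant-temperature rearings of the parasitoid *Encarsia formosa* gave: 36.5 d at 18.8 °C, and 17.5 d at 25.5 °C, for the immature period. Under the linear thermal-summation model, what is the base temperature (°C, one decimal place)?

Equal thermal constants: D₁(T₁ − T_b) = D₂(T₂ − T_b).
36.5·(18.8 − T_b) = 17.5·(25.5 − T_b)
T_b = (36.5·18.8 − 17.5·25.5) / (36.5 − 17.5) = 239.95 / 19.0 = 12.629 °C ≈ 12.6 °C.

12.6 °C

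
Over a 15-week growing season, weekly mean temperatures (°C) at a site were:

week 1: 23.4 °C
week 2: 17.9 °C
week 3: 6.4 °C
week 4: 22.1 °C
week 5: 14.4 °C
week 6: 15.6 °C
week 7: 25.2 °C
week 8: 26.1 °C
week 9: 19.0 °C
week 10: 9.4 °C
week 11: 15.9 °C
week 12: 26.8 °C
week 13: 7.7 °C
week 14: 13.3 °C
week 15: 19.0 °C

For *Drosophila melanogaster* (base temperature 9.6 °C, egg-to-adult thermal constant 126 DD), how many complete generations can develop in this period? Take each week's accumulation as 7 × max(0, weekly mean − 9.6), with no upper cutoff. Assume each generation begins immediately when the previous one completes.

Weekly DD (7 × max(0, T̄ − 9.6)): 96.6, 58.1, 0.0, 87.5, 33.6, 42.0, 109.2, 115.5, 65.8, 0.0, 44.1, 120.4, 0.0, 25.9, 65.8.
Season total = 864.5 DD.
Complete generations = ⌊864.5 / 126⌋ = 6.

6 generations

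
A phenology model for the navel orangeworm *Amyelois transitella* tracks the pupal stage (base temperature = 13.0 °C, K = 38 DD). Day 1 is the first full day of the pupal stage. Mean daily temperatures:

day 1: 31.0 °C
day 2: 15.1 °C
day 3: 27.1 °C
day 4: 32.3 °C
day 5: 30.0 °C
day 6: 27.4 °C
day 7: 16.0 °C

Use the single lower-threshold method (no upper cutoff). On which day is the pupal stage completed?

day 4

Daily DD above 13.0 °C: 18.0, 2.1, 14.1, 19.3, 17.0, 14.4, 3.0.
Cumulative: 18.0, 20.1, 34.2, 53.5, 70.5, 84.9, 87.9.
The total first reaches 38 DD on day 4.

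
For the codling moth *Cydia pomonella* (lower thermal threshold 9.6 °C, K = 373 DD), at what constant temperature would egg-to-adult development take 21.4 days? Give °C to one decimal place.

Required daily accumulation = 373 / 21.4 = 17.430 DD/day.
T = T_base + 17.430 = 9.6 + 17.430 = 27.030 ≈ 27.0 °C.

27.0 °C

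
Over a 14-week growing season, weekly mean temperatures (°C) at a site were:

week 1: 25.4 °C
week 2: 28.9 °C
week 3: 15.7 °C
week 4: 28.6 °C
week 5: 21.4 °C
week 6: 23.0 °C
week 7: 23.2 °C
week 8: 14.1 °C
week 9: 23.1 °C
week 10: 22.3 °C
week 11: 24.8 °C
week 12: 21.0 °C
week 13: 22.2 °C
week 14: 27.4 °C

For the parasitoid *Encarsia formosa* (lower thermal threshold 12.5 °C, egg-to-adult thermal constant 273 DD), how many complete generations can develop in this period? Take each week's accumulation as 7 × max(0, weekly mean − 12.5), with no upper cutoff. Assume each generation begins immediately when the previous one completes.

3 generations

Weekly DD (7 × max(0, T̄ − 12.5)): 90.3, 114.8, 22.4, 112.7, 62.3, 73.5, 74.9, 11.2, 74.2, 68.6, 86.1, 59.5, 67.9, 104.3.
Season total = 1022.7 DD.
Complete generations = ⌊1022.7 / 273⌋ = 3.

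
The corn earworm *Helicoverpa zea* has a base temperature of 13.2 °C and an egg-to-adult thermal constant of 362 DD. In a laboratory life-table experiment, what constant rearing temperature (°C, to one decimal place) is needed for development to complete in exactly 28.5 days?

25.9 °C

Required daily accumulation = 362 / 28.5 = 12.702 DD/day.
T = T_base + 12.702 = 13.2 + 12.702 = 25.902 ≈ 25.9 °C.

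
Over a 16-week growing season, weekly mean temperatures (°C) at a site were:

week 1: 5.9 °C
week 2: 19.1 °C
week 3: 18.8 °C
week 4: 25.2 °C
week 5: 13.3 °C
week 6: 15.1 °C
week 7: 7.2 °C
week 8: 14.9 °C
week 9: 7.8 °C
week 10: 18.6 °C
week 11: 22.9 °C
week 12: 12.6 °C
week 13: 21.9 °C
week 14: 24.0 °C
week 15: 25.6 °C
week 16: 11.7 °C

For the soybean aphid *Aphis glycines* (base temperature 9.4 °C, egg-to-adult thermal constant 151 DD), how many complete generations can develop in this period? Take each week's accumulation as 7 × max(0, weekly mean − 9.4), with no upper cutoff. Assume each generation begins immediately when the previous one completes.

Weekly DD (7 × max(0, T̄ − 9.4)): 0.0, 67.9, 65.8, 110.6, 27.3, 39.9, 0.0, 38.5, 0.0, 64.4, 94.5, 22.4, 87.5, 102.2, 113.4, 16.1.
Season total = 850.5 DD.
Complete generations = ⌊850.5 / 151⌋ = 5.

5 generations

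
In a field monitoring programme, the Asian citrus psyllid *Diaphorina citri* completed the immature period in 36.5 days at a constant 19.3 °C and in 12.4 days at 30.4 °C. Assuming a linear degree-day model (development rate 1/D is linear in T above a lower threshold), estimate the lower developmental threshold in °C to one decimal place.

13.6 °C

Equal thermal constants: D₁(T₁ − T_b) = D₂(T₂ − T_b).
36.5·(19.3 − T_b) = 12.4·(30.4 − T_b)
T_b = (36.5·19.3 − 12.4·30.4) / (36.5 − 12.4) = 327.49 / 24.1 = 13.589 °C ≈ 13.6 °C.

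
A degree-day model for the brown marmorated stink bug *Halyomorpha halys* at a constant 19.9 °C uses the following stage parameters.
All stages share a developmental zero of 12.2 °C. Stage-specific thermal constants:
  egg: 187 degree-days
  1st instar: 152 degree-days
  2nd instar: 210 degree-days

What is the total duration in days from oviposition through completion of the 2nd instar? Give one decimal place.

Daily accumulation at 19.9 °C = 19.9 − 12.2 = 7.7 DD/day.
Total K = 187 + 152 + 210 = 549 DD.
Total duration = 549 / 7.7 = 71.299 ≈ 71.3 days.

71.3 days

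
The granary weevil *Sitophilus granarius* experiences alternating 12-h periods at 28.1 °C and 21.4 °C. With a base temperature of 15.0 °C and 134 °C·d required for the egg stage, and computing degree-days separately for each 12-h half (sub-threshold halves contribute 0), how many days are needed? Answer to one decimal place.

Day half: max(0, 28.1 − 15.0) × 0.5 = 13.1 × 0.5 = 6.55 DD.
Night half: max(0, 21.4 − 15.0) × 0.5 = 6.4 × 0.5 = 3.20 DD.
Per 24 h: 9.75 DD/day.
Duration = 134 / 9.75 = 13.744 ≈ 13.7 days.

13.7 days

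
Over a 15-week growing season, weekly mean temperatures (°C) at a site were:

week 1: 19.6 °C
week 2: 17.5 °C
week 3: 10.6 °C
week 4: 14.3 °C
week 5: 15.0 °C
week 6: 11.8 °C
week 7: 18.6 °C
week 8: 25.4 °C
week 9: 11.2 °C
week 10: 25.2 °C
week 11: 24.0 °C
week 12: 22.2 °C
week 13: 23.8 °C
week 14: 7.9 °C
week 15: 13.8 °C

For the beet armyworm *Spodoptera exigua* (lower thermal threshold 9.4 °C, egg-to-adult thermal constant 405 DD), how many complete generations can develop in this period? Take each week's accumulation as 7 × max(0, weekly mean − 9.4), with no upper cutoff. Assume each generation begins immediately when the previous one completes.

Weekly DD (7 × max(0, T̄ − 9.4)): 71.4, 56.7, 8.4, 34.3, 39.2, 16.8, 64.4, 112.0, 12.6, 110.6, 102.2, 89.6, 100.8, 0.0, 30.8.
Season total = 849.8 DD.
Complete generations = ⌊849.8 / 405⌋ = 2.

2 generations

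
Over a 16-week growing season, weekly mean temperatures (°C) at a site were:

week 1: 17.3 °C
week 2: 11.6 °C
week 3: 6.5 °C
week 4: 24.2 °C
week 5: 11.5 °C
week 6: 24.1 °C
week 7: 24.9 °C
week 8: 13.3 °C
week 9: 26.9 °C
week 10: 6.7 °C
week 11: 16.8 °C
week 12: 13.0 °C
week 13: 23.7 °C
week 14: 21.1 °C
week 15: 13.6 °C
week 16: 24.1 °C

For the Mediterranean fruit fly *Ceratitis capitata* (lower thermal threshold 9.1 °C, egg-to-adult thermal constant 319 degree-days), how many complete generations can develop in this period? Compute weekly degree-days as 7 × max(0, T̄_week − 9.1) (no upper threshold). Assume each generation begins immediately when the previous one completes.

Weekly DD (7 × max(0, T̄ − 9.1)): 57.4, 17.5, 0.0, 105.7, 16.8, 105.0, 110.6, 29.4, 124.6, 0.0, 53.9, 27.3, 102.2, 84.0, 31.5, 105.0.
Season total = 970.9 DD.
Complete generations = ⌊970.9 / 319⌋ = 3.

3 generations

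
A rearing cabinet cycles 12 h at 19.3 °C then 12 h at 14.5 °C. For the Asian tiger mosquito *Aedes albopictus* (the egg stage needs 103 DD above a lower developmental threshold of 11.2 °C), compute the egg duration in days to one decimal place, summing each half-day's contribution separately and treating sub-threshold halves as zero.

Day half: max(0, 19.3 − 11.2) × 0.5 = 8.1 × 0.5 = 4.05 DD.
Night half: max(0, 14.5 − 11.2) × 0.5 = 3.3 × 0.5 = 1.65 DD.
Per 24 h: 5.70 DD/day.
Duration = 103 / 5.70 = 18.070 ≈ 18.1 days.

18.1 days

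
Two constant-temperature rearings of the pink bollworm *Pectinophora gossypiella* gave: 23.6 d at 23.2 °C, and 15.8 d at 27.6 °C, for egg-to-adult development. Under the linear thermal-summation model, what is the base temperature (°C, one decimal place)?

14.3 °C

Under the model K = D·(T − T_b), so D₁·(T₁ − T_b) = D₂·(T₂ − T_b).
23.6·(23.2 − T_b) = 15.8·(27.6 − T_b)
T_b = (23.6·23.2 − 15.8·27.6) / (23.6 − 15.8) = 111.44 / 7.8 = 14.287 °C ≈ 14.3 °C.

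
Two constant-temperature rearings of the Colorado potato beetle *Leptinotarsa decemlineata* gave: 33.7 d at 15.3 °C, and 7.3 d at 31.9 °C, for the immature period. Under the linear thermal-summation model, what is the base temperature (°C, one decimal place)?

Linear rate model ⇒ the product D·(T − T_b) is constant across temperatures.
33.7·(15.3 − T_b) = 7.3·(31.9 − T_b)
T_b = (33.7·15.3 − 7.3·31.9) / (33.7 − 7.3) = 282.74 / 26.4 = 10.710 °C ≈ 10.7 °C.

10.7 °C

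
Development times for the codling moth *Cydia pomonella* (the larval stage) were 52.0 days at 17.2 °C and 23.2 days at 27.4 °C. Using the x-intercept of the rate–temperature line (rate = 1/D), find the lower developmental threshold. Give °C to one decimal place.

Linear rate model ⇒ the product D·(T − T_b) is constant across temperatures.
52.0·(17.2 − T_b) = 23.2·(27.4 − T_b)
T_b = (52.0·17.2 − 23.2·27.4) / (52.0 − 23.2) = 258.72 / 28.8 = 8.983 °C ≈ 9.0 °C.

9.0 °C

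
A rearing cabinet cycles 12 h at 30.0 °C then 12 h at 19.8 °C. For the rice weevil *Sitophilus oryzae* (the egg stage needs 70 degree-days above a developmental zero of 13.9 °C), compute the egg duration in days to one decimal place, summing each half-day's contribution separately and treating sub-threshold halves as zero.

Day half: max(0, 30.0 − 13.9) × 0.5 = 16.1 × 0.5 = 8.05 DD.
Night half: max(0, 19.8 − 13.9) × 0.5 = 5.9 × 0.5 = 2.95 DD.
Per 24 h: 11.00 DD/day.
Duration = 70 / 11.00 = 6.364 ≈ 6.4 days.

6.4 days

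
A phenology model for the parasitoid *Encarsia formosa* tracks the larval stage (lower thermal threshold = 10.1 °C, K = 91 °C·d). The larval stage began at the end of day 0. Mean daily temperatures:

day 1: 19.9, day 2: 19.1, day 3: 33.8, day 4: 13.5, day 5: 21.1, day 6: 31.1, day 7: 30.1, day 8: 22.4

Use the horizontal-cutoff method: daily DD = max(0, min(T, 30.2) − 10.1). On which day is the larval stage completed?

Daily DD above 10.1 °C (capped at 20.1): 9.8, 9.0, 20.1, 3.4, 11.0, 20.1, 20.0, 12.3.
Cumulative: 9.8, 18.8, 38.9, 42.3, 53.3, 73.4, 93.4, 105.7.
The total first reaches 91 DD on day 7.

day 7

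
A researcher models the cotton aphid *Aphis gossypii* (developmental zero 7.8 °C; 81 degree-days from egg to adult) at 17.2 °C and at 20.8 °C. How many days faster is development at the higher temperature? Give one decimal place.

2.4 days

At 17.2 °C: 81 / (17.2 − 7.8) = 81 / 9.4 = 8.617 d.
At 20.8 °C: 81 / (20.8 − 7.8) = 81 / 13.0 = 6.231 d.
Difference = |8.617 − 6.231| = 2.386 ≈ 2.4 days.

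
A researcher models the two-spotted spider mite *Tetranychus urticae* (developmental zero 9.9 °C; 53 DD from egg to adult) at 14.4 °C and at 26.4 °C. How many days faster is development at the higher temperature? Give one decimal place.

8.6 days

At 14.4 °C: 53 / (14.4 − 9.9) = 53 / 4.5 = 11.778 d.
At 26.4 °C: 53 / (26.4 − 9.9) = 53 / 16.5 = 3.212 d.
Difference = |11.778 − 3.212| = 8.566 ≈ 8.6 days.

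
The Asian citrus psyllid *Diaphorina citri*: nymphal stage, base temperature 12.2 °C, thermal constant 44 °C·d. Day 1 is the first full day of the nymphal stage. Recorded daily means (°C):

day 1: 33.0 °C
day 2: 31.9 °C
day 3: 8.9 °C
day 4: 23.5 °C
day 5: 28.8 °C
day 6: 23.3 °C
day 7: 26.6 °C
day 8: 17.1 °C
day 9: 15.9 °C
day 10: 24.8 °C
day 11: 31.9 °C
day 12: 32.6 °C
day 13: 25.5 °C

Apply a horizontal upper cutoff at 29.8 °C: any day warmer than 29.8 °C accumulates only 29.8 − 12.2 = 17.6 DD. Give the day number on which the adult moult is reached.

Daily DD above 12.2 °C (capped at 17.6): 17.6, 17.6, 0.0, 11.3, 16.6, 11.1, 14.4, 4.9, 3.7, 12.6, 17.6, 17.6, 13.3.
Cumulative: 17.6, 35.2, 35.2, 46.5, 63.1, 74.2, 88.6, 93.5, 97.2, 109.8, 127.4, 145.0, 158.3.
The total first reaches 44 DD on day 4.

day 4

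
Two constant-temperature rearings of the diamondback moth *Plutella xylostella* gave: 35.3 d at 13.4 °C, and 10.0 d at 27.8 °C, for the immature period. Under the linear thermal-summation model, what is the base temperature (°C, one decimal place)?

7.7 °C

Linear rate model ⇒ the product D·(T − T_b) is constant across temperatures.
35.3·(13.4 − T_b) = 10.0·(27.8 − T_b)
T_b = (35.3·13.4 − 10.0·27.8) / (35.3 − 10.0) = 195.02 / 25.3 = 7.708 °C ≈ 7.7 °C.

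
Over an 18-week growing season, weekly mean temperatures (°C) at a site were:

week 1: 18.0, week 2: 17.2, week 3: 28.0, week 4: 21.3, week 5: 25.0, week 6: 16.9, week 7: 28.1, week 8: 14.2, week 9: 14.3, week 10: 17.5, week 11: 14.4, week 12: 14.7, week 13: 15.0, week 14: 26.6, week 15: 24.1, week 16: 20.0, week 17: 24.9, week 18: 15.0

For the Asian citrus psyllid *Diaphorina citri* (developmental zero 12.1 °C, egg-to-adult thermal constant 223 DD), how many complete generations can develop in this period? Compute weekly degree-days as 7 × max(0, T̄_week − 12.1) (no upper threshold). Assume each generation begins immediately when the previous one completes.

Weekly DD (7 × max(0, T̄ − 12.1)): 41.3, 35.7, 111.3, 64.4, 90.3, 33.6, 112.0, 14.7, 15.4, 37.8, 16.1, 18.2, 20.3, 101.5, 84.0, 55.3, 89.6, 20.3.
Season total = 961.8 DD.
Complete generations = ⌊961.8 / 223⌋ = 4.

4 generations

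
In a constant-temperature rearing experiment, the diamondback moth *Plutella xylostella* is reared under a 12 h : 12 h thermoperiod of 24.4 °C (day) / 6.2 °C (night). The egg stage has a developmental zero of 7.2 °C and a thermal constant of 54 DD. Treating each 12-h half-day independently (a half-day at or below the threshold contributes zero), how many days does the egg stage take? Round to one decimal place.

6.3 days

Day half: max(0, 24.4 − 7.2) × 0.5 = 17.2 × 0.5 = 8.60 DD.
Night half: max(0, 6.2 − 7.2) × 0.5 = 0.0 × 0.5 = 0.00 DD.
Per 24 h: 8.60 DD/day.
Duration = 54 / 8.60 = 6.279 ≈ 6.3 days.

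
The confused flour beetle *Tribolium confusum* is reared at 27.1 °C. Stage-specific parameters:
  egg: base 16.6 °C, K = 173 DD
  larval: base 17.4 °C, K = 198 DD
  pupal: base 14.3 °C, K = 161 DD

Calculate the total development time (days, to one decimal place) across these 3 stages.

egg: 173 / (27.1 − 16.6) = 173 / 10.5 = 16.476 d.
larval: 198 / (27.1 − 17.4) = 198 / 9.7 = 20.412 d.
pupal: 161 / (27.1 − 14.3) = 161 / 12.8 = 12.578 d.
Sum = 49.467 ≈ 49.5 days.

49.5 days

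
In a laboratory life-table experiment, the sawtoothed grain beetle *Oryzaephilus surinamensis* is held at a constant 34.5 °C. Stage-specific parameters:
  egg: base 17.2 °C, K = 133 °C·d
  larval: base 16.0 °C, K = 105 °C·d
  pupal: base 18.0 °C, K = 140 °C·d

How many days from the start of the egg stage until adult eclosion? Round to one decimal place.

egg: 133 / (34.5 − 17.2) = 133 / 17.3 = 7.688 d.
larval: 105 / (34.5 − 16.0) = 105 / 18.5 = 5.676 d.
pupal: 140 / (34.5 − 18.0) = 140 / 16.5 = 8.485 d.
Sum = 21.848 ≈ 21.8 days.

21.8 days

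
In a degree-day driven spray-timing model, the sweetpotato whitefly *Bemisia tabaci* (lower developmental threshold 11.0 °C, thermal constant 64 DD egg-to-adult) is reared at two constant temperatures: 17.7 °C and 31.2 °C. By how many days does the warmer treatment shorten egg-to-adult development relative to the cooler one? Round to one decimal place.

6.4 days

At 17.7 °C: 64 / (17.7 − 11.0) = 64 / 6.7 = 9.552 d.
At 31.2 °C: 64 / (31.2 − 11.0) = 64 / 20.2 = 3.168 d.
Difference = |9.552 − 3.168| = 6.384 ≈ 6.4 days.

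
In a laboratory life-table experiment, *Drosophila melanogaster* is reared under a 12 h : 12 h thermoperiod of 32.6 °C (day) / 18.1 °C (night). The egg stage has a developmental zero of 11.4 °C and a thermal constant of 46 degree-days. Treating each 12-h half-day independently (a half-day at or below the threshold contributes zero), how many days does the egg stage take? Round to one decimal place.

3.3 days

Day half: max(0, 32.6 − 11.4) × 0.5 = 21.2 × 0.5 = 10.60 DD.
Night half: max(0, 18.1 − 11.4) × 0.5 = 6.7 × 0.5 = 3.35 DD.
Per 24 h: 13.95 DD/day.
Duration = 46 / 13.95 = 3.297 ≈ 3.3 days.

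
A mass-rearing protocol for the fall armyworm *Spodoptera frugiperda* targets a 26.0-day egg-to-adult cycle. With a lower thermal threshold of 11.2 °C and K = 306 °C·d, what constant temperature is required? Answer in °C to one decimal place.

23.0 °C

Required daily accumulation = 306 / 26.0 = 11.769 DD/day.
T = T_base + 11.769 = 11.2 + 11.769 = 22.969 ≈ 23.0 °C.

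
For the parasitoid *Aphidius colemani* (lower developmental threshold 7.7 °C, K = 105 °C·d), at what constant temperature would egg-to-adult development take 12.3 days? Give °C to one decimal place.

16.2 °C

Required daily accumulation = 105 / 12.3 = 8.537 DD/day.
T = T_base + 8.537 = 7.7 + 8.537 = 16.237 ≈ 16.2 °C.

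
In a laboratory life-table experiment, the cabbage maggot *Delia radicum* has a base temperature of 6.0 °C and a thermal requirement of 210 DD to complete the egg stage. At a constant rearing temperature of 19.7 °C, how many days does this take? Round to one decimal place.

15.3 days

Daily accumulation = 19.7 − 6.0 = 13.7 DD/day.
Duration = 210 / 13.7 = 15.328 ≈ 15.3 days.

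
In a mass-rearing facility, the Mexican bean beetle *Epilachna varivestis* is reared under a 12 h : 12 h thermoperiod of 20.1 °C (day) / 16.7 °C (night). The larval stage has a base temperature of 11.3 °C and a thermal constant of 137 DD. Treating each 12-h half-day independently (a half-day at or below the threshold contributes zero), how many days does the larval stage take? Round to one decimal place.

Day half: max(0, 20.1 − 11.3) × 0.5 = 8.8 × 0.5 = 4.40 DD.
Night half: max(0, 16.7 − 11.3) × 0.5 = 5.4 × 0.5 = 2.70 DD.
Per 24 h: 7.10 DD/day.
Duration = 137 / 7.10 = 19.296 ≈ 19.3 days.

19.3 days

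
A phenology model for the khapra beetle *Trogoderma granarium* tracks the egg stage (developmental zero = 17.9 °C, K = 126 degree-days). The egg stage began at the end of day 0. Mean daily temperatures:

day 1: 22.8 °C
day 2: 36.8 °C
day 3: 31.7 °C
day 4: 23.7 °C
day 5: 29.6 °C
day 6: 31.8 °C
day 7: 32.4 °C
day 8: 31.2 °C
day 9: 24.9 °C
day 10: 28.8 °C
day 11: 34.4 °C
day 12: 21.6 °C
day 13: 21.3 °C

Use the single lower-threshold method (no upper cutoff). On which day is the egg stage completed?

Daily DD above 17.9 °C: 4.9, 18.9, 13.8, 5.8, 11.7, 13.9, 14.5, 13.3, 7.0, 10.9, 16.5, 3.7, 3.4.
Cumulative: 4.9, 23.8, 37.6, 43.4, 55.1, 69.0, 83.5, 96.8, 103.8, 114.7, 131.2, 134.9, 138.3.
The total first reaches 126 DD on day 11.

day 11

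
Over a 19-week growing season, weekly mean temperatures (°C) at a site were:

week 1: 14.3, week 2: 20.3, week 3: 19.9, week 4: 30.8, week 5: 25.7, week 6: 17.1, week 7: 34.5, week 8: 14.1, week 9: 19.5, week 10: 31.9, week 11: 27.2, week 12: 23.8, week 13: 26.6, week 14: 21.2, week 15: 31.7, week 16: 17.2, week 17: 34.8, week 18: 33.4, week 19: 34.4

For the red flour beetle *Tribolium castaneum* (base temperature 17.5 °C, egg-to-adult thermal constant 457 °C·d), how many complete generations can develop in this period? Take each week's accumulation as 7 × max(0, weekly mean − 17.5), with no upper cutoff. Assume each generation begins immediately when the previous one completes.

2 generations

Weekly DD (7 × max(0, T̄ − 17.5)): 0.0, 19.6, 16.8, 93.1, 57.4, 0.0, 119.0, 0.0, 14.0, 100.8, 67.9, 44.1, 63.7, 25.9, 99.4, 0.0, 121.1, 111.3, 118.3.
Season total = 1072.4 DD.
Complete generations = ⌊1072.4 / 457⌋ = 2.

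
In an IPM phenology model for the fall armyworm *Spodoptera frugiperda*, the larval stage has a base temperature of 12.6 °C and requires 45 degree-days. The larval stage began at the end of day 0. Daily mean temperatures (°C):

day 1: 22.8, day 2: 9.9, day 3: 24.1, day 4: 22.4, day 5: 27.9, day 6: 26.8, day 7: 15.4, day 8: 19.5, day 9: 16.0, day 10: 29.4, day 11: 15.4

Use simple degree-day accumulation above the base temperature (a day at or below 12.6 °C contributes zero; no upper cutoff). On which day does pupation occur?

Daily DD above 12.6 °C: 10.2, 0.0, 11.5, 9.8, 15.3, 14.2, 2.8, 6.9, 3.4, 16.8, 2.8.
Cumulative: 10.2, 10.2, 21.7, 31.5, 46.8, 61.0, 63.8, 70.7, 74.1, 90.9, 93.7.
The total first reaches 45 DD on day 5.

day 5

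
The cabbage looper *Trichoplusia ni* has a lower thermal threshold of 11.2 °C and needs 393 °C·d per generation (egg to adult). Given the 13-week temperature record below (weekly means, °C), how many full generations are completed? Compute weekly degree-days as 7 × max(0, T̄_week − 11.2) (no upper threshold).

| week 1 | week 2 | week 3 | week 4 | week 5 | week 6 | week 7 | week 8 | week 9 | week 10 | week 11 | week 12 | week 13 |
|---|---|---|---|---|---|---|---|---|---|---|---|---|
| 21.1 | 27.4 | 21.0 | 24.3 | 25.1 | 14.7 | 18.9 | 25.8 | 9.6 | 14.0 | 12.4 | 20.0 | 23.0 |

2 generations

Weekly DD (7 × max(0, T̄ − 11.2)): 69.3, 113.4, 68.6, 91.7, 97.3, 24.5, 53.9, 102.2, 0.0, 19.6, 8.4, 61.6, 82.6.
Season total = 793.1 DD.
Complete generations = ⌊793.1 / 393⌋ = 2.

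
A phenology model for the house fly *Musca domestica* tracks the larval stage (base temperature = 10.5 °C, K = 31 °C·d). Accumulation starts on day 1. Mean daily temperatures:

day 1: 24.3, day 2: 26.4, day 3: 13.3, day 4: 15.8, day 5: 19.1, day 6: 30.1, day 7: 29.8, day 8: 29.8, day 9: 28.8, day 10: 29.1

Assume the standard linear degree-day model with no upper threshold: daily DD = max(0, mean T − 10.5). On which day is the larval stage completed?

Daily DD above 10.5 °C: 13.8, 15.9, 2.8, 5.3, 8.6, 19.6, 19.3, 19.3, 18.3, 18.6.
Cumulative: 13.8, 29.7, 32.5, 37.8, 46.4, 66.0, 85.3, 104.6, 122.9, 141.5.
The total first reaches 31 DD on day 3.

day 3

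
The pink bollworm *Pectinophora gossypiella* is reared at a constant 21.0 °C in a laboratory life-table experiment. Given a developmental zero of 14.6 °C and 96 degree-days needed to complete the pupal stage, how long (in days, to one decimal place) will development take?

Daily accumulation = 21.0 − 14.6 = 6.4 DD/day.
Duration = 96 / 6.4 = 15.000 ≈ 15.0 days.

15.0 days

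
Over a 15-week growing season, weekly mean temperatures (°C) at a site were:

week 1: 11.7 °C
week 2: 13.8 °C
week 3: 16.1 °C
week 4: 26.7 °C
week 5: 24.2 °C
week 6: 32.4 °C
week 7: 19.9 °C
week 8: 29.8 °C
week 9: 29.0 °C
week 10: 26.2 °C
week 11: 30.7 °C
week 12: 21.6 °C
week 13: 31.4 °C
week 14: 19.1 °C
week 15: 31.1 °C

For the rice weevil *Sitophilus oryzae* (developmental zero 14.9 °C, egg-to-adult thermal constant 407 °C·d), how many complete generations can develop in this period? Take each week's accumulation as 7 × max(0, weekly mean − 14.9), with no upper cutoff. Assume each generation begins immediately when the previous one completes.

2 generations

Weekly DD (7 × max(0, T̄ − 14.9)): 0.0, 0.0, 8.4, 82.6, 65.1, 122.5, 35.0, 104.3, 98.7, 79.1, 110.6, 46.9, 115.5, 29.4, 113.4.
Season total = 1011.5 DD.
Complete generations = ⌊1011.5 / 407⌋ = 2.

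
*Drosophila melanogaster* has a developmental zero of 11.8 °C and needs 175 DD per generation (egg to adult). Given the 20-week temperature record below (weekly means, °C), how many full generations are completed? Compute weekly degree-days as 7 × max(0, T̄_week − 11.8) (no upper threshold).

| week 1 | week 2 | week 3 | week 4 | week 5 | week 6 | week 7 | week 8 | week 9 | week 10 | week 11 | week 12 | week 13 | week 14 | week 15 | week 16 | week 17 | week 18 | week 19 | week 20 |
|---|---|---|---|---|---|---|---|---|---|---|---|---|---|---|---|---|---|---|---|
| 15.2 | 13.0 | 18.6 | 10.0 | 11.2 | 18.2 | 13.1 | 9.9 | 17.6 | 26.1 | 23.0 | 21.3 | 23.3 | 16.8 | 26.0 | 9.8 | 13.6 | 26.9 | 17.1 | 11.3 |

4 generations

Weekly DD (7 × max(0, T̄ − 11.8)): 23.8, 8.4, 47.6, 0.0, 0.0, 44.8, 9.1, 0.0, 40.6, 100.1, 78.4, 66.5, 80.5, 35.0, 99.4, 0.0, 12.6, 105.7, 37.1, 0.0.
Season total = 789.6 DD.
Complete generations = ⌊789.6 / 175⌋ = 4.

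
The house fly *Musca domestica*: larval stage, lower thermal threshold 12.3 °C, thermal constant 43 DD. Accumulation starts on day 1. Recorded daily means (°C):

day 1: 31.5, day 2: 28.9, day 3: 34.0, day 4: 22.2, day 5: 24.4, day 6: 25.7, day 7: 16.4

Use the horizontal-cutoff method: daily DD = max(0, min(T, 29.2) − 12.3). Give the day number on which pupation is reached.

day 3

Daily DD above 12.3 °C (capped at 16.9): 16.9, 16.6, 16.9, 9.9, 12.1, 13.4, 4.1.
Cumulative: 16.9, 33.5, 50.4, 60.3, 72.4, 85.8, 89.9.
The total first reaches 43 DD on day 3.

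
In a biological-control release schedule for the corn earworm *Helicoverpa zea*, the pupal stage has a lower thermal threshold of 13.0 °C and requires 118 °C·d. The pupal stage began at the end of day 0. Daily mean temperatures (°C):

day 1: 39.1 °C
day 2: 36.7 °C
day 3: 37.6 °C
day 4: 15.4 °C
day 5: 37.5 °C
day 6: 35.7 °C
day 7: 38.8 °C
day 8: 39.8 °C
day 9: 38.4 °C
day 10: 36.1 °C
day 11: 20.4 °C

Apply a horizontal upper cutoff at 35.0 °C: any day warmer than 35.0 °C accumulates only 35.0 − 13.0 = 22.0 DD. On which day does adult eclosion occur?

day 7

Daily DD above 13.0 °C (capped at 22.0): 22.0, 22.0, 22.0, 2.4, 22.0, 22.0, 22.0, 22.0, 22.0, 22.0, 7.4.
Cumulative: 22.0, 44.0, 66.0, 68.4, 90.4, 112.4, 134.4, 156.4, 178.4, 200.4, 207.8.
The total first reaches 118 DD on day 7.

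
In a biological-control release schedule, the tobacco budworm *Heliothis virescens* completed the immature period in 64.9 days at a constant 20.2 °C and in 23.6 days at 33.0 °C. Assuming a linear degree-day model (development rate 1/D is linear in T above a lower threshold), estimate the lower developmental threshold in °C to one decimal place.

12.9 °C

Linear rate model ⇒ the product D·(T − T_b) is constant across temperatures.
64.9·(20.2 − T_b) = 23.6·(33.0 − T_b)
T_b = (64.9·20.2 − 23.6·33.0) / (64.9 − 23.6) = 532.18 / 41.3 = 12.886 °C ≈ 12.9 °C.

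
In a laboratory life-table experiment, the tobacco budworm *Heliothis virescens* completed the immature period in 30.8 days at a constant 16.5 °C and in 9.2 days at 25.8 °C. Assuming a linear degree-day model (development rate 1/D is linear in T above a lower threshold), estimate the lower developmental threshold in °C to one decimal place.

12.5 °C

Linear rate model ⇒ the product D·(T − T_b) is constant across temperatures.
30.8·(16.5 − T_b) = 9.2·(25.8 − T_b)
T_b = (30.8·16.5 − 9.2·25.8) / (30.8 − 9.2) = 270.84 / 21.6 = 12.539 °C ≈ 12.5 °C.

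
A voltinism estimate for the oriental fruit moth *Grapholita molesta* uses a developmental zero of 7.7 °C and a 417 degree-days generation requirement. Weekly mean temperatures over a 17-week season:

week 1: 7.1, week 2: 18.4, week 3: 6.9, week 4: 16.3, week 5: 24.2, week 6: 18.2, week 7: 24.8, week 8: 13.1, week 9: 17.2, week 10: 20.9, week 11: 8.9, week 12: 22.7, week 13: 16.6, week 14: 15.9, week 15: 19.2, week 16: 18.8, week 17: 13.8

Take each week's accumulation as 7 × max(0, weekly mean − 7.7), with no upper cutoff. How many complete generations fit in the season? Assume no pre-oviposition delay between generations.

Weekly DD (7 × max(0, T̄ − 7.7)): 0.0, 74.9, 0.0, 60.2, 115.5, 73.5, 119.7, 37.8, 66.5, 92.4, 8.4, 105.0, 62.3, 57.4, 80.5, 77.7, 42.7.
Season total = 1074.5 DD.
Complete generations = ⌊1074.5 / 417⌋ = 2.

2 generations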